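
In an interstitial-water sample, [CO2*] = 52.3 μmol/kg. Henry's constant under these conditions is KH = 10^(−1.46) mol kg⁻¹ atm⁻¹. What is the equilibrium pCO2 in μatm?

KH = 10^(−1.46) = 3.467×10^-2 mol kg⁻¹ atm⁻¹
pCO2 = [CO2*]/KH = 52.3×10^-6 / 3.467×10^-2 = 1.51×10^-3 atm = 1510 μatm

pCO2 = 1510 μatm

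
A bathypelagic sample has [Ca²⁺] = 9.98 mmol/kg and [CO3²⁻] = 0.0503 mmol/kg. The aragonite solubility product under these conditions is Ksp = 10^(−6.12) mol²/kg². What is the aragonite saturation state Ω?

Ω = 0.662

Ksp = 10^(−6.12) = 7.586×10^-7
Ω = [Ca²⁺][CO3²⁻]/Ksp = (9.98×10^-3)(0.0503×10^-3) / 7.586×10^-7 = 0.662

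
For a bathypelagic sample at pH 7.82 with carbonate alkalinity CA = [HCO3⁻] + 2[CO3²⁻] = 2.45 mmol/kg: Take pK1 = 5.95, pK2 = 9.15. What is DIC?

CA = [HCO3⁻] + 2[CO3²⁻] = (α₁ + 2α₂)·DIC
At pH 7.82: [H⁺]/K1 = 10^-1.87 = 0.013490, K2/[H⁺] = 10^-1.33 = 0.046774
α₁ = 1/(1 + 0.013490 + 0.046774) = 1/1.0603 = 0.9432; α₂ = α₁·K2/[H⁺] = 0.04412
α₁ + 2α₂ = 1.0314
DIC = CA / (α₁ + 2α₂) = 2.45 / 1.0314 = 2.38 mmol/kg

DIC = 2.38 mmol/kg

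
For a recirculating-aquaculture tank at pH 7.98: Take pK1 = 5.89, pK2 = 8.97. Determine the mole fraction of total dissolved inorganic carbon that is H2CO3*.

α₀ = 0.00732

α₀ = 1 / (1 + K1/[H⁺] + K1K2/[H⁺]²) = 1 / (1 + 10^+2.09 + 10^+1.10)
   = 1 / (1 + 123.03 + 12.589) = 1/136.62 = 0.007320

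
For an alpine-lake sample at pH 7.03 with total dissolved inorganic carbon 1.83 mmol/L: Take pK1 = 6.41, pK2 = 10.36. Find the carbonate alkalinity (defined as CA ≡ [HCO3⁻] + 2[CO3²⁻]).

CA = 1.48 mmol/L

CA = [HCO3⁻] + 2[CO3²⁻] = (α₁ + 2α₂)·DIC
At pH 7.03: [H⁺]/K1 = 10^-0.62 = 0.23988, K2/[H⁺] = 10^-3.33 = 0.00046774
α₁ = 1/(1 + 0.23988 + 0.00046774) = 1/1.2404 = 0.8062; α₂ = α₁·K2/[H⁺] = 0.0003771
α₁ + 2α₂ = 0.8070
CA = 0.8070 × 1.83 = 1.48 mmol/L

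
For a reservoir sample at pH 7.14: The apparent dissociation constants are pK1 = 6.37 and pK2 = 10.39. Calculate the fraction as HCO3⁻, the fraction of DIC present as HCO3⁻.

α₁ = 0.854

α₁ = 1 / (1 + [H⁺]/K1 + K2/[H⁺]) = 1 / (1 + 10^-0.77 + 10^-3.25)
   = 1 / (1 + 0.16982 + 0.00056234) = 1/1.1704 = 0.8544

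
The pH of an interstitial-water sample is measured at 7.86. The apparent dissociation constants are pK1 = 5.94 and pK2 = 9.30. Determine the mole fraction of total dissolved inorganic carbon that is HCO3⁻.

α₁ = 1 / (1 + [H⁺]/K1 + K2/[H⁺]) = 1 / (1 + 10^-1.92 + 10^-1.44)
   = 1 / (1 + 0.012023 + 0.036308) = 1/1.0483 = 0.9539

α₁ = 0.954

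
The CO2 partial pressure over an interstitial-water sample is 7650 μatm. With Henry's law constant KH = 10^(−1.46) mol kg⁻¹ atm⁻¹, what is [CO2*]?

KH = 10^(−1.46) = 3.467×10^-2 mol kg⁻¹ atm⁻¹
[CO2*] = KH · pCO2 = 3.467×10^-2 × 7650×10^-6 atm = 2.65×10^-4 mol/kg

[CO2*] = 265 μmol/kg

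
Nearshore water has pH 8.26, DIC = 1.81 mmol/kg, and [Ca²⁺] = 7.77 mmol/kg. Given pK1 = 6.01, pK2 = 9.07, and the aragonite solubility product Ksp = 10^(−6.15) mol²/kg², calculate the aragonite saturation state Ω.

Ω = 2.65

α₂ = 1 / (1 + [H⁺]/K2 + [H⁺]²/(K1K2)) = 1 / (1 + 10^+0.81 + 10^-1.44)
   = 1 / (1 + 6.4565 + 0.036308) = 1/7.4929 = 0.1335
[CO3²⁻] = α₂ × DIC = 0.1335 × 1.81 = 0.2416 mmol/kg
Ksp = 10^(−6.15) = 7.079×10^-7
Ω = [Ca²⁺][CO3²⁻]/Ksp = (7.77×10^-3)(2.416×10^-4) / 7.079×10^-7 = 2.65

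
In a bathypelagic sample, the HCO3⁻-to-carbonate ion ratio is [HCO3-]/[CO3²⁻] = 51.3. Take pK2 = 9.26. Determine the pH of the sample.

From K2 = [H⁺][CO3²⁻]/[HCO3-]:  pH = pK2 − log₁₀([HCO3-]/[CO3²⁻])
log₁₀(51.3) = +1.710
pH = 9.26 − (+1.710) = 7.55

pH = 7.55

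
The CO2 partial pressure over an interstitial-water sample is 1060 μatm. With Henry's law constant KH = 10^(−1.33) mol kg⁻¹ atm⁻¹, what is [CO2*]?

[CO2*] = 49.6 μmol/kg

KH = 10^(−1.33) = 4.677×10^-2 mol kg⁻¹ atm⁻¹
[CO2*] = KH · pCO2 = 4.677×10^-2 × 1060×10^-6 atm = 4.96×10^-5 mol/kg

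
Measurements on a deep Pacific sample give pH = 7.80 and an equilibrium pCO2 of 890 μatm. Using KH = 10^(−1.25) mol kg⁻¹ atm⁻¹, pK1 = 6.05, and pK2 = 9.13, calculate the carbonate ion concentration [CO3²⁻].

[CO2*] = KH · pCO2 = 10^(−1.25) × 890×10^-6 = 5.005×10^-5 mol/kg
α₀ = 1/(1 + K1/[H⁺] + K1K2/[H⁺]²) = 1/(1 + 10^+1.75 + 10^+0.42) = 0.01670
DIC = [CO2*]/α₀ = 5.005×10^-5 / 0.01670 = 2.996 mmol/kg
[CO3²⁻] = α₂·DIC; α₂ = 0.04394, so [CO3²⁻] = 0.04394 × 2.996 = 0.132 mmol/kg

[CO3²⁻] = 0.132 mmol/kg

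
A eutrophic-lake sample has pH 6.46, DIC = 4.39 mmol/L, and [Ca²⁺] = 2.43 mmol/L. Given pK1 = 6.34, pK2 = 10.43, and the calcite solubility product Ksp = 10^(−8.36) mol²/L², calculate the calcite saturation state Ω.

α₂ = 1 / (1 + [H⁺]/K2 + [H⁺]²/(K1K2)) = 1 / (1 + 10^+3.97 + 10^+3.85)
   = 1 / (1 + 9332.5 + 7079.5) = 1/1.6413×10^4 = 6.093×10^-5
[CO3²⁻] = α₂ × DIC = 6.093×10^-5 × 4.39 = 0.0002675 mmol/L = 0.2675 μmol/L
Ksp = 10^(−8.36) = 4.365×10^-9
Ω = [Ca²⁺][CO3²⁻]/Ksp = (2.43×10^-3)(2.675×10^-7) / 4.365×10^-9 = 0.149

Ω = 0.149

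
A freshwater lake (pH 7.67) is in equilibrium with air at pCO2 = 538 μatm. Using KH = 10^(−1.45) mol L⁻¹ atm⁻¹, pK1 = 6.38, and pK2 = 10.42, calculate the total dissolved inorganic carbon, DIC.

[CO2*] = KH · pCO2 = 10^(−1.45) × 538×10^-6 = 1.909×10^-5 mol/L
α₀ = 1/(1 + K1/[H⁺] + K1K2/[H⁺]²) = 1/(1 + 10^+1.29 + 10^-1.46) = 0.04870
DIC = [CO2*]/α₀ = 1.909×10^-5 / 0.04870 = 0.392 mmol/L

DIC = 0.392 mmol/L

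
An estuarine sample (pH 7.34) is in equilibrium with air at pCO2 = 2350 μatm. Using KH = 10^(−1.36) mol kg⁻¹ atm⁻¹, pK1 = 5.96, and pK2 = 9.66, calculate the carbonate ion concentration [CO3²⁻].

[CO3²⁻] = 11.8 μmol/kg

[CO2*] = KH · pCO2 = 10^(−1.36) × 2350×10^-6 = 1.026×10^-4 mol/kg
α₀ = 1/(1 + K1/[H⁺] + K1K2/[H⁺]²) = 1/(1 + 10^+1.38 + 10^-0.94) = 0.03984
DIC = [CO2*]/α₀ = 1.026×10^-4 / 0.03984 = 2.575 mmol/kg
[CO3²⁻] = α₂·DIC; α₂ = 0.004574, so [CO3²⁻] = 0.004574 × 2.575 = 0.0118 mmol/kg = 11.8 μmol/kg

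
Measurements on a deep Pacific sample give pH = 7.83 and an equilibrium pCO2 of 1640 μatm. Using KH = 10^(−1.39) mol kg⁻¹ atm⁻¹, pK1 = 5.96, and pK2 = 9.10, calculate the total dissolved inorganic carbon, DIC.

DIC = 5.29 mmol/kg

[CO2*] = KH · pCO2 = 10^(−1.39) × 1640×10^-6 = 6.681×10^-5 mol/kg
α₀ = 1/(1 + K1/[H⁺] + K1K2/[H⁺]²) = 1/(1 + 10^+1.87 + 10^+0.60) = 0.01264
DIC = [CO2*]/α₀ = 6.681×10^-5 / 0.01264 = 5.29 mmol/kg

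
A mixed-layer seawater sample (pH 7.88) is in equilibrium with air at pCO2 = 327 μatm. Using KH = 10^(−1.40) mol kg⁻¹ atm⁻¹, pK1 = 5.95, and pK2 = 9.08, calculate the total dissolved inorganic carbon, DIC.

DIC = 1.19 mmol/kg

[CO2*] = KH · pCO2 = 10^(−1.40) × 327×10^-6 = 1.302×10^-5 mol/kg
α₀ = 1/(1 + K1/[H⁺] + K1K2/[H⁺]²) = 1/(1 + 10^+1.93 + 10^+0.73) = 0.01093
DIC = [CO2*]/α₀ = 1.302×10^-5 / 0.01093 = 1.19 mmol/kg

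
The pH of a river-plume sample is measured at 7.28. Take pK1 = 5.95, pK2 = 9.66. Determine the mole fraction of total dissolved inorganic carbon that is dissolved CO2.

α₀ = 1 / (1 + K1/[H⁺] + K1K2/[H⁺]²) = 1 / (1 + 10^+1.33 + 10^-1.05)
   = 1 / (1 + 21.380 + 0.089125) = 1/22.469 = 0.04451

α₀ = 0.0445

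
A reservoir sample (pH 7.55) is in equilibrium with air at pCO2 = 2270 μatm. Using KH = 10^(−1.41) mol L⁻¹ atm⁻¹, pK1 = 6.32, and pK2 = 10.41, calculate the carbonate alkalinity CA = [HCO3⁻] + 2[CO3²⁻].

[CO2*] = KH · pCO2 = 10^(−1.41) × 2270×10^-6 = 8.831×10^-5 mol/L
α₀ = 1/(1 + K1/[H⁺] + K1K2/[H⁺]²) = 1/(1 + 10^+1.23 + 10^-1.63) = 0.05554
DIC = [CO2*]/α₀ = 8.831×10^-5 / 0.05554 = 1.590 mmol/L
CA = (α₁ + 2α₂)·DIC = (0.9432 + 2×0.001302) × 1.590 = 1.50 mmol/L

CA = 1.50 mmol/L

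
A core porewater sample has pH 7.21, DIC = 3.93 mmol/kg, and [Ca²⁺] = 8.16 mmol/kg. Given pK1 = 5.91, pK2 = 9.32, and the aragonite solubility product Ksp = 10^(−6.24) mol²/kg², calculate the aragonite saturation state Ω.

Ω = 0.409

α₂ = 1 / (1 + [H⁺]/K2 + [H⁺]²/(K1K2)) = 1 / (1 + 10^+2.11 + 10^+0.81)
   = 1 / (1 + 128.82 + 6.4565) = 1/136.28 = 0.007338
[CO3²⁻] = α₂ × DIC = 0.007338 × 3.93 = 0.02884 mmol/kg
Ksp = 10^(−6.24) = 5.754×10^-7
Ω = [Ca²⁺][CO3²⁻]/Ksp = (8.16×10^-3)(2.884×10^-5) / 5.754×10^-7 = 0.409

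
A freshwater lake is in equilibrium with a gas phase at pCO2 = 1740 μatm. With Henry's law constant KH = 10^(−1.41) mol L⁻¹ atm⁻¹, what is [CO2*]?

[CO2*] = 67.7 μmol/L

KH = 10^(−1.41) = 3.890×10^-2 mol L⁻¹ atm⁻¹
[CO2*] = KH · pCO2 = 3.890×10^-2 × 1740×10^-6 atm = 6.77×10^-5 mol/L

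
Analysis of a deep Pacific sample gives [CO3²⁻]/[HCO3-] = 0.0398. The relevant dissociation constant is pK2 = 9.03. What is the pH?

pH = 7.63

From K2 = [H⁺][CO3²⁻]/[HCO3-]:  pH = pK2 + log₁₀([CO3²⁻]/[HCO3-])
log₁₀(0.0398) = -1.400
pH = 9.03 + (-1.400) = 7.63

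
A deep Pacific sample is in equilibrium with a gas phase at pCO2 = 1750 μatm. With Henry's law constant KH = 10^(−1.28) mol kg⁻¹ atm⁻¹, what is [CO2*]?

[CO2*] = 91.8 μmol/kg

KH = 10^(−1.28) = 5.248×10^-2 mol kg⁻¹ atm⁻¹
[CO2*] = KH · pCO2 = 5.248×10^-2 × 1750×10^-6 atm = 9.18×10^-5 mol/kg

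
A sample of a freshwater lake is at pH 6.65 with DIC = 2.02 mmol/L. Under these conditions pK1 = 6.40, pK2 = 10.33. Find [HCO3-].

α₁ = 1 / (1 + [H⁺]/K1 + K2/[H⁺]) = 1 / (1 + 10^-0.25 + 10^-3.68)
   = 1 / (1 + 0.56234 + 0.00020893) = 1/1.5626 = 0.6400
[HCO3⁻] = α₁ × DIC = 0.6400 × 2.02 = 1.29 mmol/L

[HCO3⁻] = 1.29 mmol/L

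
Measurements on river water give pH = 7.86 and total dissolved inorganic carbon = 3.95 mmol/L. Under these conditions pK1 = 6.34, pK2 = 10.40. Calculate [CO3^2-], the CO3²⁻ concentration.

α₂ = 1 / (1 + [H⁺]/K2 + [H⁺]²/(K1K2)) = 1 / (1 + 10^+2.54 + 10^+1.02)
   = 1 / (1 + 346.74 + 10.471) = 1/358.21 = 0.002792
[CO3²⁻] = α₂ × DIC = 0.002792 × 3.95 = 0.0110 mmol/L = 11.0 μmol/L

[CO3²⁻] = 11.0 μmol/L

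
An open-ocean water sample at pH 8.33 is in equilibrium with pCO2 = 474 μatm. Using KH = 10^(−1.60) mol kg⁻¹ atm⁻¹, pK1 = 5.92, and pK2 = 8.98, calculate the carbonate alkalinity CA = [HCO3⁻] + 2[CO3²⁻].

[CO2*] = KH · pCO2 = 10^(−1.60) × 474×10^-6 = 1.191×10^-5 mol/kg
α₀ = 1/(1 + K1/[H⁺] + K1K2/[H⁺]²) = 1/(1 + 10^+2.41 + 10^+1.76) = 0.003169
DIC = [CO2*]/α₀ = 1.191×10^-5 / 0.003169 = 3.757 mmol/kg
CA = (α₁ + 2α₂)·DIC = (0.8145 + 2×0.1823) × 3.757 = 4.43 mmol/kg

CA = 4.43 mmol/kg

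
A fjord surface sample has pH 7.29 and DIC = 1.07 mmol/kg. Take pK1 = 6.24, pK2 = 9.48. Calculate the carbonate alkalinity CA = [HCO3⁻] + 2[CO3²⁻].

CA = 0.989 mmol/kg

CA = [HCO3⁻] + 2[CO3²⁻] = (α₁ + 2α₂)·DIC
At pH 7.29: [H⁺]/K1 = 10^-1.05 = 0.089125, K2/[H⁺] = 10^-2.19 = 0.0064565
α₁ = 1/(1 + 0.089125 + 0.0064565) = 1/1.0956 = 0.9128; α₂ = α₁·K2/[H⁺] = 0.005893
α₁ + 2α₂ = 0.9245
CA = 0.9245 × 1.07 = 0.989 mmol/kg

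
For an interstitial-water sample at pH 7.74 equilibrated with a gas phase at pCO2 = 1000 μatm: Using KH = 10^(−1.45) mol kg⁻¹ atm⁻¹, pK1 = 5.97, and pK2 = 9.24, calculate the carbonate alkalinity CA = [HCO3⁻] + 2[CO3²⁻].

[CO2*] = KH · pCO2 = 10^(−1.45) × 1000×10^-6 = 3.548×10^-5 mol/kg
α₀ = 1/(1 + K1/[H⁺] + K1K2/[H⁺]²) = 1/(1 + 10^+1.77 + 10^+0.27) = 0.01620
DIC = [CO2*]/α₀ = 3.548×10^-5 / 0.01620 = 2.191 mmol/kg
CA = (α₁ + 2α₂)·DIC = (0.9536 + 2×0.03016) × 2.191 = 2.22 mmol/kg

CA = 2.22 mmol/kg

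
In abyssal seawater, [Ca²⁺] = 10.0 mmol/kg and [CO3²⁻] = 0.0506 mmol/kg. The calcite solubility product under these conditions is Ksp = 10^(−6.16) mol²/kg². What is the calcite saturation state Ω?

Ksp = 10^(−6.16) = 6.918×10^-7
Ω = [Ca²⁺][CO3²⁻]/Ksp = (10.0×10^-3)(0.0506×10^-3) / 6.918×10^-7 = 0.731

Ω = 0.731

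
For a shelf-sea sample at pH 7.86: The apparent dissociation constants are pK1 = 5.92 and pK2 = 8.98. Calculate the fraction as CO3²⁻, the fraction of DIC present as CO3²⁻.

α₂ = 1 / (1 + [H⁺]/K2 + [H⁺]²/(K1K2)) = 1 / (1 + 10^+1.12 + 10^-0.82)
   = 1 / (1 + 13.183 + 0.15136) = 1/14.334 = 0.06976

α₂ = 0.0698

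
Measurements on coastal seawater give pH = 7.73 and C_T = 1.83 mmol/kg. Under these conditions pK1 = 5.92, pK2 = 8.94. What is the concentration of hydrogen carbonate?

[HCO3⁻] = 1.70 mmol/kg

α₁ = 1 / (1 + [H⁺]/K1 + K2/[H⁺]) = 1 / (1 + 10^-1.81 + 10^-1.21)
   = 1 / (1 + 0.015488 + 0.061660) = 1/1.0771 = 0.9284
[HCO3⁻] = α₁ × DIC = 0.9284 × 1.83 = 1.70 mmol/kg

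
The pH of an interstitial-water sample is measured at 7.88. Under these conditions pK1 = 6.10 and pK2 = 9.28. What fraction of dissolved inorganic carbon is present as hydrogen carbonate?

α₁ = 0.947

α₁ = 1 / (1 + [H⁺]/K1 + K2/[H⁺]) = 1 / (1 + 10^-1.78 + 10^-1.40)
   = 1 / (1 + 0.016596 + 0.039811) = 1/1.0564 = 0.9466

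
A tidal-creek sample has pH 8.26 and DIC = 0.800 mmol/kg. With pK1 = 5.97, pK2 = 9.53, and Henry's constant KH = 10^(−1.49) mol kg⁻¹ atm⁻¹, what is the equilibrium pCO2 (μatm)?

α₀ = 1 / (1 + K1/[H⁺] + K1K2/[H⁺]²) = 1 / (1 + 10^+2.29 + 10^+1.02)
   = 1 / (1 + 194.98 + 10.471) = 1/206.46 = 0.004844
[CO2*] = α₀ × DIC = 0.004844 × 0.800 = 0.003875 mmol/kg = 3.875 μmol/kg
pCO2 = [CO2*]/KH = 3.875×10^-6 / 3.236×10^-2 = 120 μatm

pCO2 = 120 μatm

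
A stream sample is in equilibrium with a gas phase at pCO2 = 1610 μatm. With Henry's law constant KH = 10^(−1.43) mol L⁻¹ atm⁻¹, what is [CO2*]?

[CO2*] = 59.8 μmol/L

KH = 10^(−1.43) = 3.715×10^-2 mol L⁻¹ atm⁻¹
[CO2*] = KH · pCO2 = 3.715×10^-2 × 1610×10^-6 atm = 5.98×10^-5 mol/L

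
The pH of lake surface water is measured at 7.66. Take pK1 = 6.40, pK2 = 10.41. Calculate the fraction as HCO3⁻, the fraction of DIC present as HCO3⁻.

α₁ = 1 / (1 + [H⁺]/K1 + K2/[H⁺]) = 1 / (1 + 10^-1.26 + 10^-2.75)
   = 1 / (1 + 0.054954 + 0.0017783) = 1/1.0567 = 0.9463

α₁ = 0.946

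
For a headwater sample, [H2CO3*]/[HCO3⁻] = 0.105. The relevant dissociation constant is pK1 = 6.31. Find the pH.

pH = 7.29

From K1 = [H⁺][HCO3⁻]/[H2CO3*]:  pH = pK1 − log₁₀([H2CO3*]/[HCO3⁻])
log₁₀(0.105) = -0.979
pH = 6.31 − (-0.979) = 7.29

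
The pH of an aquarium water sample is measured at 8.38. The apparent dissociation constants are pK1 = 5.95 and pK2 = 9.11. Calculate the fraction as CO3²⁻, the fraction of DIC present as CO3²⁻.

α₂ = 1 / (1 + [H⁺]/K2 + [H⁺]²/(K1K2)) = 1 / (1 + 10^+0.73 + 10^-1.70)
   = 1 / (1 + 5.3703 + 0.019953) = 1/6.3903 = 0.1565

α₂ = 0.156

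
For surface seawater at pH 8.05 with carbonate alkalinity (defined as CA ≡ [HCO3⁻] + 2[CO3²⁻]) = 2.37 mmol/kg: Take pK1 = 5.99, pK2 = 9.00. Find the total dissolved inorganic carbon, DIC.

CA = [HCO3⁻] + 2[CO3²⁻] = (α₁ + 2α₂)·DIC
At pH 8.05: [H⁺]/K1 = 10^-2.06 = 0.0087096, K2/[H⁺] = 10^-0.95 = 0.11220
α₁ = 1/(1 + 0.0087096 + 0.11220) = 1/1.1209 = 0.8921; α₂ = α₁·K2/[H⁺] = 0.1001
α₁ + 2α₂ = 1.0923
DIC = CA / (α₁ + 2α₂) = 2.37 / 1.0923 = 2.17 mmol/kg

DIC = 2.17 mmol/kg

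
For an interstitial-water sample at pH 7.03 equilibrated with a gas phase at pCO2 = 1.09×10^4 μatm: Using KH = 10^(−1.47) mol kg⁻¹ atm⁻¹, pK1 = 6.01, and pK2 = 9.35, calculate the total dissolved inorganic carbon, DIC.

DIC = 4.26 mmol/kg

[CO2*] = KH · pCO2 = 10^(−1.47) × 1.09×10^4×10^-6 = 3.693×10^-4 mol/kg
α₀ = 1/(1 + K1/[H⁺] + K1K2/[H⁺]²) = 1/(1 + 10^+1.02 + 10^-1.30) = 0.08679
DIC = [CO2*]/α₀ = 3.693×10^-4 / 0.08679 = 4.26 mmol/kg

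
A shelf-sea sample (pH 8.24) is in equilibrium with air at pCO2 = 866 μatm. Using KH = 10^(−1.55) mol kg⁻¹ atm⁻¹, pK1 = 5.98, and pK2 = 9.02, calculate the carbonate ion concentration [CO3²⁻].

[CO3²⁻] = 0.737 mmol/kg

[CO2*] = KH · pCO2 = 10^(−1.55) × 866×10^-6 = 2.441×10^-5 mol/kg
α₀ = 1/(1 + K1/[H⁺] + K1K2/[H⁺]²) = 1/(1 + 10^+2.26 + 10^+1.48) = 0.004691
DIC = [CO2*]/α₀ = 2.441×10^-5 / 0.004691 = 5.203 mmol/kg
[CO3²⁻] = α₂·DIC; α₂ = 0.1417, so [CO3²⁻] = 0.1417 × 5.203 = 0.737 mmol/kg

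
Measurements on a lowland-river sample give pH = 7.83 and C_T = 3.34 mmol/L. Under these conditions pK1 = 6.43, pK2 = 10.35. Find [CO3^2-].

α₂ = 1 / (1 + [H⁺]/K2 + [H⁺]²/(K1K2)) = 1 / (1 + 10^+2.52 + 10^+1.12)
   = 1 / (1 + 331.13 + 13.183) = 1/345.31 = 0.002896
[CO3²⁻] = α₂ × DIC = 0.002896 × 3.34 = 0.00967 mmol/L = 9.67 μmol/L

[CO3²⁻] = 9.67 μmol/L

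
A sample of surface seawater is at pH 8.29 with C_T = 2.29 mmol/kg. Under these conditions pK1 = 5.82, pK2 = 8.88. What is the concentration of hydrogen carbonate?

α₁ = 1 / (1 + [H⁺]/K1 + K2/[H⁺]) = 1 / (1 + 10^-2.47 + 10^-0.59)
   = 1 / (1 + 0.0033884 + 0.25704) = 1/1.2604 = 0.7934
[HCO3⁻] = α₁ × DIC = 0.7934 × 2.29 = 1.82 mmol/kg

[HCO3⁻] = 1.82 mmol/kg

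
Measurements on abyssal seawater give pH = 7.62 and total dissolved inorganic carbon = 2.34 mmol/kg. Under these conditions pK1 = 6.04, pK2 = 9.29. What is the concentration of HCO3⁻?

[HCO3⁻] = 2.23 mmol/kg

α₁ = 1 / (1 + [H⁺]/K1 + K2/[H⁺]) = 1 / (1 + 10^-1.58 + 10^-1.67)
   = 1 / (1 + 0.026303 + 0.021380) = 1/1.0477 = 0.9545
[HCO3⁻] = α₁ × DIC = 0.9545 × 2.34 = 2.23 mmol/kg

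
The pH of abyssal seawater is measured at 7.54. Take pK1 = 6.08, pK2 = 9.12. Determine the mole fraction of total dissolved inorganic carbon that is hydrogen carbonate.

α₁ = 0.943

α₁ = 1 / (1 + [H⁺]/K1 + K2/[H⁺]) = 1 / (1 + 10^-1.46 + 10^-1.58)
   = 1 / (1 + 0.034674 + 0.026303) = 1/1.0610 = 0.9425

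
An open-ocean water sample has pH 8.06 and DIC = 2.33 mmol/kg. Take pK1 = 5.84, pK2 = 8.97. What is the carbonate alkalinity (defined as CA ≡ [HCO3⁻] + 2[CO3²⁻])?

CA = 2.57 mmol/kg

CA = [HCO3⁻] + 2[CO3²⁻] = (α₁ + 2α₂)·DIC
At pH 8.06: [H⁺]/K1 = 10^-2.22 = 0.0060256, K2/[H⁺] = 10^-0.91 = 0.12303
α₁ = 1/(1 + 0.0060256 + 0.12303) = 1/1.1291 = 0.8857; α₂ = α₁·K2/[H⁺] = 0.1090
α₁ + 2α₂ = 1.1036
CA = 1.1036 × 2.33 = 2.57 mmol/kg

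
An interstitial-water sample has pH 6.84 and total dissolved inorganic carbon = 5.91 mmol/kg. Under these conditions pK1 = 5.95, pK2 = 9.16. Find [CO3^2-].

[CO3²⁻] = 0.0250 mmol/kg

α₂ = 1 / (1 + [H⁺]/K2 + [H⁺]²/(K1K2)) = 1 / (1 + 10^+2.32 + 10^+1.43)
   = 1 / (1 + 208.93 + 26.915) = 1/236.84 = 0.004222
[CO3²⁻] = α₂ × DIC = 0.004222 × 5.91 = 0.0250 mmol/kg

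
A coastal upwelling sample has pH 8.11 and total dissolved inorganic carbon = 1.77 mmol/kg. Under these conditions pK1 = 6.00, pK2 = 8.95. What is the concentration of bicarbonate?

α₁ = 1 / (1 + [H⁺]/K1 + K2/[H⁺]) = 1 / (1 + 10^-2.11 + 10^-0.84)
   = 1 / (1 + 0.0077625 + 0.14454) = 1/1.1523 = 0.8678
[HCO3⁻] = α₁ × DIC = 0.8678 × 1.77 = 1.54 mmol/kg

[HCO3⁻] = 1.54 mmol/kg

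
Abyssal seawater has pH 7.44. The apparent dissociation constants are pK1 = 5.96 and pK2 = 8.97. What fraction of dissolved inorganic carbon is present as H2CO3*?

α₀ = 1 / (1 + K1/[H⁺] + K1K2/[H⁺]²) = 1 / (1 + 10^+1.48 + 10^-0.05)
   = 1 / (1 + 30.200 + 0.89125) = 1/32.091 = 0.03116

α₀ = 0.0312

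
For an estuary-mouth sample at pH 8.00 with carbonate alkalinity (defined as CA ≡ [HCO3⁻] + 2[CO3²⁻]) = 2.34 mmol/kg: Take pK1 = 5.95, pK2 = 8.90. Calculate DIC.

CA = [HCO3⁻] + 2[CO3²⁻] = (α₁ + 2α₂)·DIC
At pH 8.00: [H⁺]/K1 = 10^-2.05 = 0.0089125, K2/[H⁺] = 10^-0.90 = 0.12589
α₁ = 1/(1 + 0.0089125 + 0.12589) = 1/1.1348 = 0.8812; α₂ = α₁·K2/[H⁺] = 0.1109
α₁ + 2α₂ = 1.1031
DIC = CA / (α₁ + 2α₂) = 2.34 / 1.1031 = 2.12 mmol/kg

DIC = 2.12 mmol/kg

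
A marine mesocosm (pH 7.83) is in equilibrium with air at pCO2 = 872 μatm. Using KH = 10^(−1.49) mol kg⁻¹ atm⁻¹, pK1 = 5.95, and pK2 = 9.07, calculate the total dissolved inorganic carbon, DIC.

[CO2*] = KH · pCO2 = 10^(−1.49) × 872×10^-6 = 2.822×10^-5 mol/kg
α₀ = 1/(1 + K1/[H⁺] + K1K2/[H⁺]²) = 1/(1 + 10^+1.88 + 10^+0.64) = 0.01231
DIC = [CO2*]/α₀ = 2.822×10^-5 / 0.01231 = 2.29 mmol/kg

DIC = 2.29 mmol/kg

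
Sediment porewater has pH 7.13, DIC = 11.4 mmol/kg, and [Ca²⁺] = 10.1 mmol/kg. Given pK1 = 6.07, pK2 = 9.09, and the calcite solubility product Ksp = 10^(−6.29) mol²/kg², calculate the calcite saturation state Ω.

α₂ = 1 / (1 + [H⁺]/K2 + [H⁺]²/(K1K2)) = 1 / (1 + 10^+1.96 + 10^+0.90)
   = 1 / (1 + 91.201 + 7.9433) = 1/100.14 = 0.009986
[CO3²⁻] = α₂ × DIC = 0.009986 × 11.4 = 0.1138 mmol/kg
Ksp = 10^(−6.29) = 5.129×10^-7
Ω = [Ca²⁺][CO3²⁻]/Ksp = (10.1×10^-3)(1.138×10^-4) / 5.129×10^-7 = 2.24

Ω = 2.24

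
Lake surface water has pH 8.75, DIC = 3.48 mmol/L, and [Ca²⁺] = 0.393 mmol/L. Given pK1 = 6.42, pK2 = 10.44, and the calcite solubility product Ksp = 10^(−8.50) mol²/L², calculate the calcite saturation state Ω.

α₂ = 1 / (1 + [H⁺]/K2 + [H⁺]²/(K1K2)) = 1 / (1 + 10^+1.69 + 10^-0.64)
   = 1 / (1 + 48.978 + 0.22909) = 1/50.207 = 0.01992
[CO3²⁻] = α₂ × DIC = 0.01992 × 3.48 = 0.06931 mmol/L
Ksp = 10^(−8.50) = 3.162×10^-9
Ω = [Ca²⁺][CO3²⁻]/Ksp = (0.393×10^-3)(6.931×10^-5) / 3.162×10^-9 = 8.61

Ω = 8.61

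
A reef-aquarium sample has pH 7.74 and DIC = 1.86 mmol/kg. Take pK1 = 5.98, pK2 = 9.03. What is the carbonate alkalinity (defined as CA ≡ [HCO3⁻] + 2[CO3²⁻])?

CA = 1.92 mmol/kg

CA = [HCO3⁻] + 2[CO3²⁻] = (α₁ + 2α₂)·DIC
At pH 7.74: [H⁺]/K1 = 10^-1.76 = 0.017378, K2/[H⁺] = 10^-1.29 = 0.051286
α₁ = 1/(1 + 0.017378 + 0.051286) = 1/1.0687 = 0.9357; α₂ = α₁·K2/[H⁺] = 0.04799
α₁ + 2α₂ = 1.0317
CA = 1.0317 × 1.86 = 1.92 mmol/kg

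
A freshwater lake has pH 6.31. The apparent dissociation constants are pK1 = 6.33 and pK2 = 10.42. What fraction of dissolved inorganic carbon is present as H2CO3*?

α₀ = 0.511

α₀ = 1 / (1 + K1/[H⁺] + K1K2/[H⁺]²) = 1 / (1 + 10^-0.02 + 10^-4.13)
   = 1 / (1 + 0.95499 + 7.4131×10^-5) = 1/1.9551 = 0.5115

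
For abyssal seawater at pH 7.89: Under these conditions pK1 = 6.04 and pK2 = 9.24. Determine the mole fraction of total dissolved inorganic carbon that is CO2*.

α₀ = 0.0133

α₀ = 1 / (1 + K1/[H⁺] + K1K2/[H⁺]²) = 1 / (1 + 10^+1.85 + 10^+0.50)
   = 1 / (1 + 70.795 + 3.1623) = 1/74.957 = 0.01334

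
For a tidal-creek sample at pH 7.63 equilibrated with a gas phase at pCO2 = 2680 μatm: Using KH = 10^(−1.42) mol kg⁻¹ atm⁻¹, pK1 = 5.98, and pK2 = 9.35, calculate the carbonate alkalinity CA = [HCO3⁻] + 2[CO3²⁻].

CA = 4.72 mmol/kg

[CO2*] = KH · pCO2 = 10^(−1.42) × 2680×10^-6 = 1.019×10^-4 mol/kg
α₀ = 1/(1 + K1/[H⁺] + K1K2/[H⁺]²) = 1/(1 + 10^+1.65 + 10^-0.07) = 0.02150
DIC = [CO2*]/α₀ = 1.019×10^-4 / 0.02150 = 4.740 mmol/kg
CA = (α₁ + 2α₂)·DIC = (0.9602 + 2×0.01830) × 4.740 = 4.72 mmol/kg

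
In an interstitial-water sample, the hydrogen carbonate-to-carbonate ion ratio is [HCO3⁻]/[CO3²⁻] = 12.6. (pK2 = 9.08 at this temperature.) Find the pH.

From K2 = [H⁺][CO3²⁻]/[HCO3⁻]:  pH = pK2 − log₁₀([HCO3⁻]/[CO3²⁻])
log₁₀(12.6) = +1.100
pH = 9.08 − (+1.100) = 7.98

pH = 7.98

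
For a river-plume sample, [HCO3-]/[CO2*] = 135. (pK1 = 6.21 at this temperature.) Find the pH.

From K1 = [H⁺][HCO3-]/[CO2*]:  pH = pK1 + log₁₀([HCO3-]/[CO2*])
log₁₀(135) = +2.130
pH = 6.21 + (+2.130) = 8.34

pH = 8.34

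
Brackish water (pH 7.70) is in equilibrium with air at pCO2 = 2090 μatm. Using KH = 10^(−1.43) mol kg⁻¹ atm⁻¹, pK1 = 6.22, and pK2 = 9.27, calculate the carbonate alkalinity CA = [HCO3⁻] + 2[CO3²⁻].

CA = 2.47 mmol/kg

[CO2*] = KH · pCO2 = 10^(−1.43) × 2090×10^-6 = 7.765×10^-5 mol/kg
α₀ = 1/(1 + K1/[H⁺] + K1K2/[H⁺]²) = 1/(1 + 10^+1.48 + 10^-0.09) = 0.03124
DIC = [CO2*]/α₀ = 7.765×10^-5 / 0.03124 = 2.486 mmol/kg
CA = (α₁ + 2α₂)·DIC = (0.9434 + 2×0.02539) × 2.486 = 2.47 mmol/kg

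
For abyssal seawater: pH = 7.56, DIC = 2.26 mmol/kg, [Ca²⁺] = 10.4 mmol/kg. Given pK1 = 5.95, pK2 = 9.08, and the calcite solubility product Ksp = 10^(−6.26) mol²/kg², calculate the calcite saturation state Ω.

α₂ = 1 / (1 + [H⁺]/K2 + [H⁺]²/(K1K2)) = 1 / (1 + 10^+1.52 + 10^-0.09)
   = 1 / (1 + 33.113 + 0.81283) = 1/34.926 = 0.02863
[CO3²⁻] = α₂ × DIC = 0.02863 × 2.26 = 0.06471 mmol/kg
Ksp = 10^(−6.26) = 5.495×10^-7
Ω = [Ca²⁺][CO3²⁻]/Ksp = (10.4×10^-3)(6.471×10^-5) / 5.495×10^-7 = 1.22

Ω = 1.22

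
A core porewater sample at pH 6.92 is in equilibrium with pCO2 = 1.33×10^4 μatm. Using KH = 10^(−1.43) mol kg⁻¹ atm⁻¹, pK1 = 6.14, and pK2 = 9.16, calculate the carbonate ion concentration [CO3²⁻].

[CO2*] = KH · pCO2 = 10^(−1.43) × 1.33×10^4×10^-6 = 4.941×10^-4 mol/kg
α₀ = 1/(1 + K1/[H⁺] + K1K2/[H⁺]²) = 1/(1 + 10^+0.78 + 10^-1.46) = 0.1416
DIC = [CO2*]/α₀ = 4.941×10^-4 / 0.1416 = 3.489 mmol/kg
[CO3²⁻] = α₂·DIC; α₂ = 0.004911, so [CO3²⁻] = 0.004911 × 3.489 = 0.0171 mmol/kg = 17.1 μmol/kg

[CO3²⁻] = 17.1 μmol/kg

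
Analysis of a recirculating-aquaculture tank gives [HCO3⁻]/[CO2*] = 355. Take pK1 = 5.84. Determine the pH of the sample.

pH = 8.39

From K1 = [H⁺][HCO3⁻]/[CO2*]:  pH = pK1 + log₁₀([HCO3⁻]/[CO2*])
log₁₀(355) = +2.550
pH = 5.84 + (+2.550) = 8.39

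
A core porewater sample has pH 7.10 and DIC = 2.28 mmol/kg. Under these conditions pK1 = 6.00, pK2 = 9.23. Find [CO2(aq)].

α₀ = 1 / (1 + K1/[H⁺] + K1K2/[H⁺]²) = 1 / (1 + 10^+1.10 + 10^-1.03)
   = 1 / (1 + 12.589 + 0.093325) = 1/13.683 = 0.07309
[CO2*] = α₀ × DIC = 0.07309 × 2.28 = 0.167 mmol/kg

[CO2*] = 0.167 mmol/kg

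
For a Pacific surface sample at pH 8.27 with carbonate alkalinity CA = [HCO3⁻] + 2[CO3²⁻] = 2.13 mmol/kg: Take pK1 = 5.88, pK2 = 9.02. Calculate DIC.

CA = [HCO3⁻] + 2[CO3²⁻] = (α₁ + 2α₂)·DIC
At pH 8.27: [H⁺]/K1 = 10^-2.39 = 0.0040738, K2/[H⁺] = 10^-0.75 = 0.17783
α₁ = 1/(1 + 0.0040738 + 0.17783) = 1/1.1819 = 0.8461; α₂ = α₁·K2/[H⁺] = 0.1505
α₁ + 2α₂ = 1.1470
DIC = CA / (α₁ + 2α₂) = 2.13 / 1.1470 = 1.86 mmol/kg

DIC = 1.86 mmol/kg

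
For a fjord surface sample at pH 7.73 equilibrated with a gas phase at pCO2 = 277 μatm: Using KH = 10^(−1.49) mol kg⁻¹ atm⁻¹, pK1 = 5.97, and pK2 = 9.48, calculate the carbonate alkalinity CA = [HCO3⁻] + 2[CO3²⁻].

[CO2*] = KH · pCO2 = 10^(−1.49) × 277×10^-6 = 8.964×10^-6 mol/kg
α₀ = 1/(1 + K1/[H⁺] + K1K2/[H⁺]²) = 1/(1 + 10^+1.76 + 10^+0.01) = 0.01679
DIC = [CO2*]/α₀ = 8.964×10^-6 / 0.01679 = 0.5339 mmol/kg
CA = (α₁ + 2α₂)·DIC = (0.9660 + 2×0.01718) × 0.5339 = 0.534 mmol/kg

CA = 0.534 mmol/kg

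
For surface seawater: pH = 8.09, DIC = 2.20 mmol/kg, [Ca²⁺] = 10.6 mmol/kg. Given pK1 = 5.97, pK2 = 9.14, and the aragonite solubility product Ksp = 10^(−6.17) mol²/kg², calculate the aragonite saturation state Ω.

α₂ = 1 / (1 + [H⁺]/K2 + [H⁺]²/(K1K2)) = 1 / (1 + 10^+1.05 + 10^-1.07)
   = 1 / (1 + 11.220 + 0.085114) = 1/12.305 = 0.08127
[CO3²⁻] = α₂ × DIC = 0.08127 × 2.20 = 0.1788 mmol/kg
Ksp = 10^(−6.17) = 6.761×10^-7
Ω = [Ca²⁺][CO3²⁻]/Ksp = (10.6×10^-3)(1.788×10^-4) / 6.761×10^-7 = 2.80

Ω = 2.80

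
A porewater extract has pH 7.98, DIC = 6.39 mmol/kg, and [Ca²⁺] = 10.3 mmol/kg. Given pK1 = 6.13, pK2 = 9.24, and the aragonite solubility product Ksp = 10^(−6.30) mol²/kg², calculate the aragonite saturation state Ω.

α₂ = 1 / (1 + [H⁺]/K2 + [H⁺]²/(K1K2)) = 1 / (1 + 10^+1.26 + 10^-0.59)
   = 1 / (1 + 18.197 + 0.25704) = 1/19.454 = 0.05140
[CO3²⁻] = α₂ × DIC = 0.05140 × 6.39 = 0.3285 mmol/kg
Ksp = 10^(−6.30) = 5.012×10^-7
Ω = [Ca²⁺][CO3²⁻]/Ksp = (10.3×10^-3)(3.285×10^-4) / 5.012×10^-7 = 6.75

Ω = 6.75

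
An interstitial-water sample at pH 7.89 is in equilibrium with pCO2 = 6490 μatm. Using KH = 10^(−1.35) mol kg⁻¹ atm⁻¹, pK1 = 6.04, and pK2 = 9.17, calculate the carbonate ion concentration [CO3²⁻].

[CO2*] = KH · pCO2 = 10^(−1.35) × 6490×10^-6 = 2.899×10^-4 mol/kg
α₀ = 1/(1 + K1/[H⁺] + K1K2/[H⁺]²) = 1/(1 + 10^+1.85 + 10^+0.57) = 0.01324
DIC = [CO2*]/α₀ = 2.899×10^-4 / 0.01324 = 21.89 mmol/kg
[CO3²⁻] = α₂·DIC; α₂ = 0.04920, so [CO3²⁻] = 0.04920 × 21.89 = 1.08 mmol/kg

[CO3²⁻] = 1.08 mmol/kg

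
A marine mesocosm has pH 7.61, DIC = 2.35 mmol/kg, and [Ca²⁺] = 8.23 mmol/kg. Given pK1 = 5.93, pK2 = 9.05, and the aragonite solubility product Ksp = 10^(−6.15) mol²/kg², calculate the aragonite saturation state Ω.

Ω = 0.938

α₂ = 1 / (1 + [H⁺]/K2 + [H⁺]²/(K1K2)) = 1 / (1 + 10^+1.44 + 10^-0.24)
   = 1 / (1 + 27.542 + 0.57544) = 1/29.118 = 0.03434
[CO3²⁻] = α₂ × DIC = 0.03434 × 2.35 = 0.08071 mmol/kg
Ksp = 10^(−6.15) = 7.079×10^-7
Ω = [Ca²⁺][CO3²⁻]/Ksp = (8.23×10^-3)(8.071×10^-5) / 7.079×10^-7 = 0.938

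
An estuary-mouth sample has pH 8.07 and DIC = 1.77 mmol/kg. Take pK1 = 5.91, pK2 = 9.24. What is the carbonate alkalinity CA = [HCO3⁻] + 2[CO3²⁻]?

CA = 1.87 mmol/kg

CA = [HCO3⁻] + 2[CO3²⁻] = (α₁ + 2α₂)·DIC
At pH 8.07: [H⁺]/K1 = 10^-2.16 = 0.0069183, K2/[H⁺] = 10^-1.17 = 0.067608
α₁ = 1/(1 + 0.0069183 + 0.067608) = 1/1.0745 = 0.9306; α₂ = α₁·K2/[H⁺] = 0.06292
α₁ + 2α₂ = 1.0565
CA = 1.0565 × 1.77 = 1.87 mmol/kg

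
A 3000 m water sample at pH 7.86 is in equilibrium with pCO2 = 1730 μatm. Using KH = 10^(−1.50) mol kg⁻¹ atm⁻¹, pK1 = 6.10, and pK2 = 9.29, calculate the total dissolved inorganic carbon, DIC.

[CO2*] = KH · pCO2 = 10^(−1.50) × 1730×10^-6 = 5.471×10^-5 mol/kg
α₀ = 1/(1 + K1/[H⁺] + K1K2/[H⁺]²) = 1/(1 + 10^+1.76 + 10^+0.33) = 0.01648
DIC = [CO2*]/α₀ = 5.471×10^-5 / 0.01648 = 3.32 mmol/kg

DIC = 3.32 mmol/kg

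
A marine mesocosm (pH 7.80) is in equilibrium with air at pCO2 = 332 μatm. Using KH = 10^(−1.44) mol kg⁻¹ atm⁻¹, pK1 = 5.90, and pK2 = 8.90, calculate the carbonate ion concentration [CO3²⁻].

[CO3²⁻] = 0.0761 mmol/kg

[CO2*] = KH · pCO2 = 10^(−1.44) × 332×10^-6 = 1.205×10^-5 mol/kg
α₀ = 1/(1 + K1/[H⁺] + K1K2/[H⁺]²) = 1/(1 + 10^+1.90 + 10^+0.80) = 0.01153
DIC = [CO2*]/α₀ = 1.205×10^-5 / 0.01153 = 1.046 mmol/kg
[CO3²⁻] = α₂·DIC; α₂ = 0.07274, so [CO3²⁻] = 0.07274 × 1.046 = 0.0761 mmol/kg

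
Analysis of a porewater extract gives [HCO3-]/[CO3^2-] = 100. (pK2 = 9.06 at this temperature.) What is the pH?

pH = 7.06

From K2 = [H⁺][CO3^2-]/[HCO3-]:  pH = pK2 − log₁₀([HCO3-]/[CO3^2-])
log₁₀(100) = +2.000
pH = 9.06 − (+2.000) = 7.06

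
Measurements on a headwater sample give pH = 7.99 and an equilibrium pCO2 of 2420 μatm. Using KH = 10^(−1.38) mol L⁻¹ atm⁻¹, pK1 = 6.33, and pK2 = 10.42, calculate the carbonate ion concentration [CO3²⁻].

[CO2*] = KH · pCO2 = 10^(−1.38) × 2420×10^-6 = 1.009×10^-4 mol/L
α₀ = 1/(1 + K1/[H⁺] + K1K2/[H⁺]²) = 1/(1 + 10^+1.66 + 10^-0.77) = 0.02133
DIC = [CO2*]/α₀ = 1.009×10^-4 / 0.02133 = 4.729 mmol/L
[CO3²⁻] = α₂·DIC; α₂ = 0.003623, so [CO3²⁻] = 0.003623 × 4.729 = 0.0171 mmol/L = 17.1 μmol/L

[CO3²⁻] = 17.1 μmol/L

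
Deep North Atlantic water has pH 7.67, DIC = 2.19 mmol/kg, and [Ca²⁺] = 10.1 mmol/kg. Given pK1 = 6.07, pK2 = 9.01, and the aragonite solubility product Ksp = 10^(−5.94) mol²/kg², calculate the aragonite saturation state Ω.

α₂ = 1 / (1 + [H⁺]/K2 + [H⁺]²/(K1K2)) = 1 / (1 + 10^+1.34 + 10^-0.26)
   = 1 / (1 + 21.878 + 0.54954) = 1/23.427 = 0.04269
[CO3²⁻] = α₂ × DIC = 0.04269 × 2.19 = 0.09348 mmol/kg
Ksp = 10^(−5.94) = 1.148×10^-6
Ω = [Ca²⁺][CO3²⁻]/Ksp = (10.1×10^-3)(9.348×10^-5) / 1.148×10^-6 = 0.822

Ω = 0.822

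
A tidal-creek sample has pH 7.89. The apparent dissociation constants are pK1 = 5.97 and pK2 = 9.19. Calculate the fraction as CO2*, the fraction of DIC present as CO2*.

α₀ = 0.0113

α₀ = 1 / (1 + K1/[H⁺] + K1K2/[H⁺]²) = 1 / (1 + 10^+1.92 + 10^+0.62)
   = 1 / (1 + 83.176 + 4.1687) = 1/88.345 = 0.01132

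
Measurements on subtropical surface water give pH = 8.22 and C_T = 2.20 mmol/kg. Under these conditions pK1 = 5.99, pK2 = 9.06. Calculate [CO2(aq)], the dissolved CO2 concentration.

[CO2*] = 11.3 μmol/kg

α₀ = 1 / (1 + K1/[H⁺] + K1K2/[H⁺]²) = 1 / (1 + 10^+2.23 + 10^+1.39)
   = 1 / (1 + 169.82 + 24.547) = 1/195.37 = 0.005118
[CO2*] = α₀ × DIC = 0.005118 × 2.20 = 0.0113 mmol/kg = 11.3 μmol/kg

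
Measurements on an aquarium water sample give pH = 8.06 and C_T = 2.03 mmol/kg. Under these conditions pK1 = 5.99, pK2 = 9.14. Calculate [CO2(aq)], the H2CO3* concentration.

[CO2*] = 15.8 μmol/kg

α₀ = 1 / (1 + K1/[H⁺] + K1K2/[H⁺]²) = 1 / (1 + 10^+2.07 + 10^+0.99)
   = 1 / (1 + 117.49 + 9.7724) = 1/128.26 = 0.007797
[CO2*] = α₀ × DIC = 0.007797 × 2.03 = 0.0158 mmol/kg = 15.8 μmol/kg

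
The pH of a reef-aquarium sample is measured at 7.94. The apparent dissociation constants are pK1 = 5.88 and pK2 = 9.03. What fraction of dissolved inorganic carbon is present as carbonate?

α₂ = 1 / (1 + [H⁺]/K2 + [H⁺]²/(K1K2)) = 1 / (1 + 10^+1.09 + 10^-0.97)
   = 1 / (1 + 12.303 + 0.10715) = 1/13.410 = 0.07457

α₂ = 0.0746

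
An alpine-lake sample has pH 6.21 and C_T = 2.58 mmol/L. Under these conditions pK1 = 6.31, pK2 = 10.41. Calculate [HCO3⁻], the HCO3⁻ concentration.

α₁ = 1 / (1 + [H⁺]/K1 + K2/[H⁺]) = 1 / (1 + 10^+0.10 + 10^-4.20)
   = 1 / (1 + 1.2589 + 6.3096×10^-5) = 1/2.2590 = 0.4427
[HCO3⁻] = α₁ × DIC = 0.4427 × 2.58 = 1.14 mmol/L

[HCO3⁻] = 1.14 mmol/L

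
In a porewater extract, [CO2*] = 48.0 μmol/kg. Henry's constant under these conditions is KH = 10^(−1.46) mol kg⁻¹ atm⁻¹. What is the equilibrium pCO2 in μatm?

pCO2 = 1380 μatm

KH = 10^(−1.46) = 3.467×10^-2 mol kg⁻¹ atm⁻¹
pCO2 = [CO2*]/KH = 48.0×10^-6 / 3.467×10^-2 = 1.38×10^-3 atm = 1380 μatm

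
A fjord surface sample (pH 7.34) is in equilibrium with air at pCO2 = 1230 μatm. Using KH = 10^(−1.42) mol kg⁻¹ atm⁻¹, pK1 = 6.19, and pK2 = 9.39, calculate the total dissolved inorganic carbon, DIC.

[CO2*] = KH · pCO2 = 10^(−1.42) × 1230×10^-6 = 4.676×10^-5 mol/kg
α₀ = 1/(1 + K1/[H⁺] + K1K2/[H⁺]²) = 1/(1 + 10^+1.15 + 10^-0.90) = 0.06557
DIC = [CO2*]/α₀ = 4.676×10^-5 / 0.06557 = 0.713 mmol/kg

DIC = 0.713 mmol/kg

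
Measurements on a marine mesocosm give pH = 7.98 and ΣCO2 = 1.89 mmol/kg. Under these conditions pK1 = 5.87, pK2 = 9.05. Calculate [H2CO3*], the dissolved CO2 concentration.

α₀ = 1 / (1 + K1/[H⁺] + K1K2/[H⁺]²) = 1 / (1 + 10^+2.11 + 10^+1.04)
   = 1 / (1 + 128.82 + 10.965) = 1/140.79 = 0.007103
[CO2*] = α₀ × DIC = 0.007103 × 1.89 = 0.0134 mmol/kg = 13.4 μmol/kg

[CO2*] = 13.4 μmol/kg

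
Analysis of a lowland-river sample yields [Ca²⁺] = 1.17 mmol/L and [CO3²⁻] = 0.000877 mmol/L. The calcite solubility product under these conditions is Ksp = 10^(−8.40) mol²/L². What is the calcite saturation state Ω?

Ω = 0.258

Ksp = 10^(−8.40) = 3.981×10^-9
Ω = [Ca²⁺][CO3²⁻]/Ksp = (1.17×10^-3)(0.000877×10^-3) / 3.981×10^-9 = 0.258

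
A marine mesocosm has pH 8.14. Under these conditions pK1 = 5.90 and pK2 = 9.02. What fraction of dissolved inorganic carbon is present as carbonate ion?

α₂ = 1 / (1 + [H⁺]/K2 + [H⁺]²/(K1K2)) = 1 / (1 + 10^+0.88 + 10^-1.36)
   = 1 / (1 + 7.5858 + 0.043652) = 1/8.6294 = 0.1159

α₂ = 0.116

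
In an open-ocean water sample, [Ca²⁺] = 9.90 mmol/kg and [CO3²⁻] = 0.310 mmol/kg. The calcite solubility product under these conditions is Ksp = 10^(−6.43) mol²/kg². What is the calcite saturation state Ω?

Ω = 8.26

Ksp = 10^(−6.43) = 3.715×10^-7
Ω = [Ca²⁺][CO3²⁻]/Ksp = (9.90×10^-3)(0.310×10^-3) / 3.715×10^-7 = 8.26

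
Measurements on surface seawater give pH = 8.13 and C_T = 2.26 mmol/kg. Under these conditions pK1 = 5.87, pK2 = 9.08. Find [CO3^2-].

α₂ = 1 / (1 + [H⁺]/K2 + [H⁺]²/(K1K2)) = 1 / (1 + 10^+0.95 + 10^-1.31)
   = 1 / (1 + 8.9125 + 0.048978) = 1/9.9615 = 0.1004
[CO3²⁻] = α₂ × DIC = 0.1004 × 2.26 = 0.227 mmol/kg

[CO3²⁻] = 0.227 mmol/kg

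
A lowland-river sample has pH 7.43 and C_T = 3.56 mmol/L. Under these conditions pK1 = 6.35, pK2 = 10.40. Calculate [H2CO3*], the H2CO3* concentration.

[CO2*] = 0.273 mmol/L

α₀ = 1 / (1 + K1/[H⁺] + K1K2/[H⁺]²) = 1 / (1 + 10^+1.08 + 10^-1.89)
   = 1 / (1 + 12.023 + 0.012882) = 1/13.036 = 0.07671
[CO2*] = α₀ × DIC = 0.07671 × 3.56 = 0.273 mmol/L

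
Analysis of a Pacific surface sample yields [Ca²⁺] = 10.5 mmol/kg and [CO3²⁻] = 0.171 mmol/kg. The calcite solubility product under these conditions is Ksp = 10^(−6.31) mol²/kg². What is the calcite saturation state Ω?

Ω = 3.67

Ksp = 10^(−6.31) = 4.898×10^-7
Ω = [Ca²⁺][CO3²⁻]/Ksp = (10.5×10^-3)(0.171×10^-3) / 4.898×10^-7 = 3.67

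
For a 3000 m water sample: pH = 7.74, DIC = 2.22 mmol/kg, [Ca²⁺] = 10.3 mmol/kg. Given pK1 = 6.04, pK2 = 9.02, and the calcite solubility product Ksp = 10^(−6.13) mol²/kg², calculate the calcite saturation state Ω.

α₂ = 1 / (1 + [H⁺]/K2 + [H⁺]²/(K1K2)) = 1 / (1 + 10^+1.28 + 10^-0.42)
   = 1 / (1 + 19.055 + 0.38019) = 1/20.435 = 0.04894
[CO3²⁻] = α₂ × DIC = 0.04894 × 2.22 = 0.1086 mmol/kg
Ksp = 10^(−6.13) = 7.413×10^-7
Ω = [Ca²⁺][CO3²⁻]/Ksp = (10.3×10^-3)(1.086×10^-4) / 7.413×10^-7 = 1.51

Ω = 1.51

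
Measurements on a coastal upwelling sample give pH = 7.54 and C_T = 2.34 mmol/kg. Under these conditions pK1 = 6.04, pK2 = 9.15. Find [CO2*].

α₀ = 1 / (1 + K1/[H⁺] + K1K2/[H⁺]²) = 1 / (1 + 10^+1.50 + 10^-0.11)
   = 1 / (1 + 31.623 + 0.77625) = 1/33.399 = 0.02994
[CO2*] = α₀ × DIC = 0.02994 × 2.34 = 0.0701 mmol/kg

[CO2*] = 0.0701 mmol/kg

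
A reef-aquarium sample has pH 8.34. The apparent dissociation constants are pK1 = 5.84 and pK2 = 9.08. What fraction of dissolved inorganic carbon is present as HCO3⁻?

α₁ = 0.844

α₁ = 1 / (1 + [H⁺]/K1 + K2/[H⁺]) = 1 / (1 + 10^-2.50 + 10^-0.74)
   = 1 / (1 + 0.0031623 + 0.18197) = 1/1.1851 = 0.8438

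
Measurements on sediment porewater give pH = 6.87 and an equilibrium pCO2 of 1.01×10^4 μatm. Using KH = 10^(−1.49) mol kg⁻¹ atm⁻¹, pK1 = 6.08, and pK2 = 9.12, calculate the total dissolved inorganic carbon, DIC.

DIC = 2.35 mmol/kg

[CO2*] = KH · pCO2 = 10^(−1.49) × 1.01×10^4×10^-6 = 3.268×10^-4 mol/kg
α₀ = 1/(1 + K1/[H⁺] + K1K2/[H⁺]²) = 1/(1 + 10^+0.79 + 10^-1.46) = 0.1389
DIC = [CO2*]/α₀ = 3.268×10^-4 / 0.1389 = 2.35 mmol/kg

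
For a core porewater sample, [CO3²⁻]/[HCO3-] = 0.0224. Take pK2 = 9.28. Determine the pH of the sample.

pH = 7.63

From K2 = [H⁺][CO3²⁻]/[HCO3-]:  pH = pK2 + log₁₀([CO3²⁻]/[HCO3-])
log₁₀(0.0224) = -1.650
pH = 9.28 + (-1.650) = 7.63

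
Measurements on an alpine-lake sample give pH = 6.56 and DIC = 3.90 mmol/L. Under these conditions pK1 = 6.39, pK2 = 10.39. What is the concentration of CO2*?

α₀ = 1 / (1 + K1/[H⁺] + K1K2/[H⁺]²) = 1 / (1 + 10^+0.17 + 10^-3.66)
   = 1 / (1 + 1.4791 + 0.00021878) = 1/2.4793 = 0.4033
[CO2*] = α₀ × DIC = 0.4033 × 3.90 = 1.57 mmol/L

[CO2*] = 1.57 mmol/L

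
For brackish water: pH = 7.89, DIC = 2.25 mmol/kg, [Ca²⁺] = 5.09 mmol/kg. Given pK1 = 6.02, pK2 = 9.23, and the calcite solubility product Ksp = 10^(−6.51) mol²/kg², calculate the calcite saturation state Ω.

α₂ = 1 / (1 + [H⁺]/K2 + [H⁺]²/(K1K2)) = 1 / (1 + 10^+1.34 + 10^-0.53)
   = 1 / (1 + 21.878 + 0.29512) = 1/23.173 = 0.04315
[CO3²⁻] = α₂ × DIC = 0.04315 × 2.25 = 0.09710 mmol/kg
Ksp = 10^(−6.51) = 3.090×10^-7
Ω = [Ca²⁺][CO3²⁻]/Ksp = (5.09×10^-3)(9.710×10^-5) / 3.090×10^-7 = 1.60

Ω = 1.60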